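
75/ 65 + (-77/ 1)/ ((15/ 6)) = -1927/ 65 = -29.65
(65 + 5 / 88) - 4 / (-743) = 4254027 / 65384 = 65.06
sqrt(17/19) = 0.95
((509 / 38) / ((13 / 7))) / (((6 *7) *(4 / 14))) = 3563 / 5928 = 0.60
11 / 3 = 3.67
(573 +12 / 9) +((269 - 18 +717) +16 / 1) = 4675 / 3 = 1558.33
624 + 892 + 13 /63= 95521 /63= 1516.21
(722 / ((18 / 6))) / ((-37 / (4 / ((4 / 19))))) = -13718 / 111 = -123.59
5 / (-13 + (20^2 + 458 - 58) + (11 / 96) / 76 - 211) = 36480 / 4202507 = 0.01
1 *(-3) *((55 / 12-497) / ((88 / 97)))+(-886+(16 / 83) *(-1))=21682351 / 29216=742.14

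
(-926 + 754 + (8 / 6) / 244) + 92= -14639 / 183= -79.99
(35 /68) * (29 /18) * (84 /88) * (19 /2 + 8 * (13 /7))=31465 /1632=19.28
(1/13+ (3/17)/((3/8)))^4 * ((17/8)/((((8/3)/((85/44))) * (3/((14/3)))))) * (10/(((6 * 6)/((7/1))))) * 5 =119358922375/57052539648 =2.09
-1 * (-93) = 93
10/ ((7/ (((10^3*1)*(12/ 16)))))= 7500/ 7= 1071.43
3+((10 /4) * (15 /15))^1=11 /2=5.50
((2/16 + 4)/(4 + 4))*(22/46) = 363/1472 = 0.25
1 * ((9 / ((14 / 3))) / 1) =27 / 14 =1.93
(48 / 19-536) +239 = -294.47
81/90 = 9/10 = 0.90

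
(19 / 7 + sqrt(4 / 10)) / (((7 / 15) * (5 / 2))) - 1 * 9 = -327 / 49 + 6 * sqrt(10) / 35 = -6.13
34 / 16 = 17 / 8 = 2.12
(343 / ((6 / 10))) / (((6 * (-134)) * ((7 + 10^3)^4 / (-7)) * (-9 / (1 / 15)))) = -2401 / 66966707962490724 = -0.00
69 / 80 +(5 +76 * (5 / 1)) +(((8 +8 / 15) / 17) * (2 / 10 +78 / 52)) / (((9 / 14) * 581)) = 345889193 / 896400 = 385.86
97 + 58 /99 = 9661 /99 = 97.59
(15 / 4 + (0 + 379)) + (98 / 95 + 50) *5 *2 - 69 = 62629 / 76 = 824.07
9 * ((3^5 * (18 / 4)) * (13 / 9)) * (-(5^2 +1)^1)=-369603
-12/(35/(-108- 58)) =1992/35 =56.91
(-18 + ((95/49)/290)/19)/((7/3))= -153465/19894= -7.71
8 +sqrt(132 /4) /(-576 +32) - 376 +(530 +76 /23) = 3802 /23 - sqrt(33) /544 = 165.29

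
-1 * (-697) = 697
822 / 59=13.93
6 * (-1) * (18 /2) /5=-54 /5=-10.80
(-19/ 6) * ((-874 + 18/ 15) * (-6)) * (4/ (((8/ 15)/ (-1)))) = 124374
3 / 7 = 0.43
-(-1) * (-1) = -1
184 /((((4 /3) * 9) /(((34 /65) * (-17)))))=-26588 /195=-136.35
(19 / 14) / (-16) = -19 / 224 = -0.08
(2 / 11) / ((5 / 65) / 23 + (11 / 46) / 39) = 3588 / 187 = 19.19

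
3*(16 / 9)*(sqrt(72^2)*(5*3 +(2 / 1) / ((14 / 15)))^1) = 46080 / 7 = 6582.86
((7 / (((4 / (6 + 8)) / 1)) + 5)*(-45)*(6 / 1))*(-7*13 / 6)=241605 / 2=120802.50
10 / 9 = 1.11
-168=-168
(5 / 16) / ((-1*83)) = -5 / 1328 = -0.00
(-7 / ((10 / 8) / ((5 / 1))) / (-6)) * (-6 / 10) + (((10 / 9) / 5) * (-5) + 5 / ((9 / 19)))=299 / 45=6.64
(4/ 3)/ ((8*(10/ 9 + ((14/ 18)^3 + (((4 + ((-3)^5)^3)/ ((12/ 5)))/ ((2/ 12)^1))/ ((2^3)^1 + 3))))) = -2673/ 52301726069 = -0.00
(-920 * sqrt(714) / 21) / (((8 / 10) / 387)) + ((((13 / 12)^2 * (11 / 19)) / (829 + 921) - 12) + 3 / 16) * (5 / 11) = -148350 * sqrt(714) / 7 - 56556391 / 10533600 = -566295.01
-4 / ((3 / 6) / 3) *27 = -648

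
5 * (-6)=-30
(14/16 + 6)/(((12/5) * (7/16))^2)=2750/441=6.24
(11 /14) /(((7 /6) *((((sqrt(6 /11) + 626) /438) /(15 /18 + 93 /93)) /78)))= 7116412446 /105610435 - 1033461 *sqrt(66) /105610435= 67.30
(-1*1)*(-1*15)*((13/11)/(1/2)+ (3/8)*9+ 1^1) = 101.08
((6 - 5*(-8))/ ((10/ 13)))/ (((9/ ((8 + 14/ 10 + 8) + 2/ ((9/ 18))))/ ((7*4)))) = 895804/ 225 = 3981.35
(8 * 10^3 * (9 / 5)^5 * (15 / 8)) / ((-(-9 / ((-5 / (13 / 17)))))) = -2676888 / 13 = -205914.46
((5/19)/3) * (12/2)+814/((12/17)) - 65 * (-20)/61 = 8170981/6954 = 1175.00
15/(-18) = -5/6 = -0.83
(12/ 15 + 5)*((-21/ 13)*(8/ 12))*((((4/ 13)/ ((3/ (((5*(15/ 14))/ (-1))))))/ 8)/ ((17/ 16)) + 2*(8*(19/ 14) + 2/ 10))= -137.73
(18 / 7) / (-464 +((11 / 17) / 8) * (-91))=-2448 / 448735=-0.01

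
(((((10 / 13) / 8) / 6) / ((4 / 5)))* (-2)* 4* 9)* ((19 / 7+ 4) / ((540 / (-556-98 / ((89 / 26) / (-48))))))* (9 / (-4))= 4278175 / 129584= 33.01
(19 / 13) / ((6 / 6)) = 19 / 13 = 1.46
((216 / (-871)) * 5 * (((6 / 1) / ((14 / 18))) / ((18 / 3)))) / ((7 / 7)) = -9720 / 6097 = -1.59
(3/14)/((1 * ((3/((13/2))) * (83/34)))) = 221/1162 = 0.19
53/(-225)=-53/225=-0.24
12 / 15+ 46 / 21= 314 / 105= 2.99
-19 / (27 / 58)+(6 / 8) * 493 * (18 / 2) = 354989 / 108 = 3286.94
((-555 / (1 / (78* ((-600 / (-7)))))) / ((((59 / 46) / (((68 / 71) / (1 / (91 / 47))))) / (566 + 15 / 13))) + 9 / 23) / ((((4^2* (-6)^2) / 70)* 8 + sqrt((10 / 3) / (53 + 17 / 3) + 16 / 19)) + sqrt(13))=-403136361931387710780 / (475472445* sqrt(69806) + 132498321340* sqrt(13) + 8722175210496)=-43229331.65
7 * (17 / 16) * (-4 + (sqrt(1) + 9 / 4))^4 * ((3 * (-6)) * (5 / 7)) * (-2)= 61965 / 1024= 60.51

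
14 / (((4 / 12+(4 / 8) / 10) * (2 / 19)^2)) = 75810 / 23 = 3296.09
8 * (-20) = -160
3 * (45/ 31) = 135/ 31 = 4.35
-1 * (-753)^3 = 426957777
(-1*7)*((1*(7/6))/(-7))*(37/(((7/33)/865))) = 352055/2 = 176027.50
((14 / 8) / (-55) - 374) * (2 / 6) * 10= -27429 / 22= -1246.77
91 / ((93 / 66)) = 64.58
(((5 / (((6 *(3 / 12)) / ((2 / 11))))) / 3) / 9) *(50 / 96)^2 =3125 / 513216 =0.01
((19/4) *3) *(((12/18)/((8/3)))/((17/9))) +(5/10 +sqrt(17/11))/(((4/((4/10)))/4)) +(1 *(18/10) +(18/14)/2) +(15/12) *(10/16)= 2 *sqrt(187)/55 +20221/3808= 5.81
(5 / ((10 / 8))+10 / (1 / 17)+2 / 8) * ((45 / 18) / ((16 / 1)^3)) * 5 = 17425 / 32768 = 0.53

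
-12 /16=-3 /4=-0.75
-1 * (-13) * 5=65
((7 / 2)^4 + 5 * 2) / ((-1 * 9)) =-17.78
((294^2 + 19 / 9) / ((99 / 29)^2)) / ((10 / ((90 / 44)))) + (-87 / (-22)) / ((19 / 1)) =12432456571 / 8193636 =1517.33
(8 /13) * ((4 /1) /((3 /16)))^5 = 8589934592 /3159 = 2719194.24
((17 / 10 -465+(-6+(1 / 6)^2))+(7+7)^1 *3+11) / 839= -74929 / 151020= -0.50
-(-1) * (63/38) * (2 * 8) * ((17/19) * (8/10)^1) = 34272/1805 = 18.99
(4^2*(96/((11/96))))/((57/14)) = 688128/209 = 3292.48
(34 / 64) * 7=3.72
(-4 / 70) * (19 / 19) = -2 / 35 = -0.06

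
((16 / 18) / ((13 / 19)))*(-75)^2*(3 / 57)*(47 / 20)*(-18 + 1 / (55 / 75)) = -2150250 / 143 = -15036.71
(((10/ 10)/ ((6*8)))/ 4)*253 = 253/ 192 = 1.32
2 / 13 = 0.15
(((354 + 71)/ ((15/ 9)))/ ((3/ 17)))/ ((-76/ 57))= -4335/ 4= -1083.75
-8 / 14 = -4 / 7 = -0.57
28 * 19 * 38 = 20216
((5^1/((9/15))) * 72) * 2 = 1200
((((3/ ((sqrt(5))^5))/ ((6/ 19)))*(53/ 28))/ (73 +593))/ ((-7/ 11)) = -0.00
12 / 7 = 1.71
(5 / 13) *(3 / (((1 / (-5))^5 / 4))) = -14423.08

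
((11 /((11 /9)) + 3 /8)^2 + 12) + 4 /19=121723 /1216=100.10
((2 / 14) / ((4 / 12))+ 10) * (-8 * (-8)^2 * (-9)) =336384 / 7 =48054.86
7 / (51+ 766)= 7 / 817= 0.01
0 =0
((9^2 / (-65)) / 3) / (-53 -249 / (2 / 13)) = 54 / 217295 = 0.00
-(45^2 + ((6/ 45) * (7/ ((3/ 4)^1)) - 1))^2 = -8305770496/ 2025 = -4101615.06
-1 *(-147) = 147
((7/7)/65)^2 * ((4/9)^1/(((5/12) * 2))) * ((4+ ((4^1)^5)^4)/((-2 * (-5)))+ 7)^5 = 342813449557279121371132735387862792830054447690303800/169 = 2028481950043071724089543000000000000000000000000000.00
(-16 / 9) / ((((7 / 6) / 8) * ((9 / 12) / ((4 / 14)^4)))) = -0.11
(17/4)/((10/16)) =34/5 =6.80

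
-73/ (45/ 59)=-4307/ 45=-95.71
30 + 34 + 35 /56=517 /8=64.62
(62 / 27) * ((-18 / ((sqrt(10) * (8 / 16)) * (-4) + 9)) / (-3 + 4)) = -372 / 41 - 248 * sqrt(10) / 123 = -15.45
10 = 10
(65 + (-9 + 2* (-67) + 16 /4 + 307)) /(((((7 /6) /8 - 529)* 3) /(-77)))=287056 /25385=11.31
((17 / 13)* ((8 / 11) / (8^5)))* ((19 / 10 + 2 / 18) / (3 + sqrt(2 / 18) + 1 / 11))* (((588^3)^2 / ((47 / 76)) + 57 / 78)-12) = 251291843838314406145801 / 220584099840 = 1139211049303.14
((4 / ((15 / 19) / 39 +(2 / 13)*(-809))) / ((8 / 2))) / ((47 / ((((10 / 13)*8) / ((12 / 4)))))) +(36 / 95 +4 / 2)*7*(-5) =-6856285574 / 82344423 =-83.26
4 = 4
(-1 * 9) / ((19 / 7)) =-63 / 19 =-3.32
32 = 32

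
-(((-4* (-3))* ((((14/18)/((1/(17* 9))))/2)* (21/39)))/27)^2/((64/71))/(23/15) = -246330595/1679184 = -146.70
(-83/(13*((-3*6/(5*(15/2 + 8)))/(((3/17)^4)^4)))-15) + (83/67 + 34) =3431197961541144934376667/169535592494823369787804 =20.24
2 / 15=0.13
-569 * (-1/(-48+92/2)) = -569/2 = -284.50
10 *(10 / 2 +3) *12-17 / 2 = 1903 / 2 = 951.50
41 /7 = 5.86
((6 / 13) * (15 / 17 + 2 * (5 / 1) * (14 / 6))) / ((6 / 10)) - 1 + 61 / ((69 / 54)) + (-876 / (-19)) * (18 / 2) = 10704757 / 22287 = 480.31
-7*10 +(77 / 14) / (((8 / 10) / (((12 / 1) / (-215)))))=-6053 / 86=-70.38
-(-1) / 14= 1 / 14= 0.07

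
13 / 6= 2.17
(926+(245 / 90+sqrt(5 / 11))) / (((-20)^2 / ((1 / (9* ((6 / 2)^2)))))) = sqrt(55) / 356400+16717 / 583200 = 0.03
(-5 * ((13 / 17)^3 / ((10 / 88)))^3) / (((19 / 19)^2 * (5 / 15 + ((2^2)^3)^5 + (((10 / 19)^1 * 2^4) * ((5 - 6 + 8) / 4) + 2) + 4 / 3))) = -51490019451609024 / 181449190120167163636225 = -0.00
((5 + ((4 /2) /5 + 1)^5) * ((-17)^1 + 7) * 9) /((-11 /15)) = 1751328 /1375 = 1273.69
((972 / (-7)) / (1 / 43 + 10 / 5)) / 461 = -13932 / 93583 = -0.15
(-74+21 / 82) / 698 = -6047 / 57236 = -0.11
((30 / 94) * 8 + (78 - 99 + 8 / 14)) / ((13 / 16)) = -94096 / 4277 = -22.00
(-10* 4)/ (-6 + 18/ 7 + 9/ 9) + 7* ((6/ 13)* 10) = 10780/ 221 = 48.78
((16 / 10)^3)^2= 16.78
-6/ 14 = -3/ 7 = -0.43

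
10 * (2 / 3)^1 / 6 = 1.11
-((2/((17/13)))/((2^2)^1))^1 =-13/34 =-0.38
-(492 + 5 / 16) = -7877 / 16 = -492.31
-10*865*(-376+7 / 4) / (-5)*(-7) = 9064335 / 2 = 4532167.50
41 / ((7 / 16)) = 656 / 7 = 93.71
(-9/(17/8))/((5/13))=-936/85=-11.01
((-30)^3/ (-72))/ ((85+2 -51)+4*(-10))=-375/ 4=-93.75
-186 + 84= -102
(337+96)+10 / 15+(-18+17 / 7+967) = 29087 / 21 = 1385.10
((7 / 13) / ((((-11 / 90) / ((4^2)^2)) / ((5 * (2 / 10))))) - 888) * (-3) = 864792 / 143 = 6047.50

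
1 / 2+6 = 13 / 2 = 6.50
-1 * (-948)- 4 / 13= 12320 / 13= 947.69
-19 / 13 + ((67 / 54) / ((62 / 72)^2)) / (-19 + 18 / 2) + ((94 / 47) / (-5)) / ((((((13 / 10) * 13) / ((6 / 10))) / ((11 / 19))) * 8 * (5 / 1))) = -1.63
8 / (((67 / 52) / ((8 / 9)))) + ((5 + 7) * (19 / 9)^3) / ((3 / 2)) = 3945992 / 48843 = 80.79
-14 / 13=-1.08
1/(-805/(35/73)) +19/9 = 31892/15111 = 2.11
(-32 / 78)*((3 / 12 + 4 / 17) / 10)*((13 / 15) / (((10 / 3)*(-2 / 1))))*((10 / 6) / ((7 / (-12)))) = -22 / 2975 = -0.01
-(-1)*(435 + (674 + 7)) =1116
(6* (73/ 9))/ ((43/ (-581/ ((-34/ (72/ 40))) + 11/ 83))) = 31819021/ 910095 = 34.96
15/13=1.15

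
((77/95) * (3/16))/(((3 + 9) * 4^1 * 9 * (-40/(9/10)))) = -77/9728000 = -0.00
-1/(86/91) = -91/86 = -1.06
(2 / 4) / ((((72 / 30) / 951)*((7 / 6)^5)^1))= 1540620 / 16807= 91.67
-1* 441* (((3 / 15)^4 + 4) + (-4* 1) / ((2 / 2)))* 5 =-441 / 125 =-3.53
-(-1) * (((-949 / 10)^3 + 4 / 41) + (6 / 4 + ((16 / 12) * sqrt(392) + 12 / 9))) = -105124092427 / 123000 + 56 * sqrt(2) / 3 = -854641.02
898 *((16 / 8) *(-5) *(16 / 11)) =-143680 / 11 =-13061.82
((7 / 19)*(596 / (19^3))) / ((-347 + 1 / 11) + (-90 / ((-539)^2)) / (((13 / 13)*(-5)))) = -606026806 / 6567159159459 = -0.00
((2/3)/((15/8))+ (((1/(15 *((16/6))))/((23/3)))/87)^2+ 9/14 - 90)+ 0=-3991259378977/44844811200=-89.00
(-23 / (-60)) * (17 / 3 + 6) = 161 / 36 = 4.47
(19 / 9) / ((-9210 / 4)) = -38 / 41445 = -0.00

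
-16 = -16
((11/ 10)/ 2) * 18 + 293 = 3029/ 10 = 302.90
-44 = -44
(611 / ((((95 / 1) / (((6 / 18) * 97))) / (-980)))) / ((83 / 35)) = -406571620 / 4731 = -85937.78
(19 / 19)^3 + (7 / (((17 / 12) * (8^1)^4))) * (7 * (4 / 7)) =4373 / 4352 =1.00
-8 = -8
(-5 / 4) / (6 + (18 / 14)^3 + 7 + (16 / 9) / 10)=-77175 / 944816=-0.08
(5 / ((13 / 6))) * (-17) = -39.23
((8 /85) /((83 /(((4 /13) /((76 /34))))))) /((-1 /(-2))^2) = 64 /102505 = 0.00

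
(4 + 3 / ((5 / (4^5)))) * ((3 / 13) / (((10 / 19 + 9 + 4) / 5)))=176244 / 3341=52.75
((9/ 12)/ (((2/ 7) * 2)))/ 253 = 21/ 4048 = 0.01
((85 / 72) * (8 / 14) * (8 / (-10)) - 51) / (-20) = 3247 / 1260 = 2.58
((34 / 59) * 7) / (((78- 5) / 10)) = 2380 / 4307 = 0.55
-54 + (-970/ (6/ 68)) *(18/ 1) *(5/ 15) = -66014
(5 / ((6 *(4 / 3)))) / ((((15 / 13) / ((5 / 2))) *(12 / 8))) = 65 / 72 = 0.90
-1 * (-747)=747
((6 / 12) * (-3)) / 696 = -0.00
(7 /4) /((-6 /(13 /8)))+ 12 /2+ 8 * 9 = 14885 /192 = 77.53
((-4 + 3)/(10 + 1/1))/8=-1/88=-0.01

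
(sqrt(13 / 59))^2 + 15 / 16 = 1093 / 944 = 1.16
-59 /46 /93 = -59 /4278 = -0.01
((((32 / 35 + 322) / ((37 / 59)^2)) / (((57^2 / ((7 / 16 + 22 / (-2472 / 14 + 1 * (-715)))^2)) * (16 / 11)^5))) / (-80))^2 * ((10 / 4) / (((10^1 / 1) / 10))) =7302352462037479731176512353830752584529 / 427206419659379476106649426206409167277654016000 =0.00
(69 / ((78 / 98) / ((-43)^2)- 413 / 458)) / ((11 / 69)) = -197558923338 / 411403861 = -480.21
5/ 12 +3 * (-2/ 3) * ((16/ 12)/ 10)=3/ 20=0.15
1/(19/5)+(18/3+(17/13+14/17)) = 35248/4199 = 8.39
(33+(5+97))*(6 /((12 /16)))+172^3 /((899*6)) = 2023.35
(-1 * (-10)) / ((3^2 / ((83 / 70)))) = 83 / 63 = 1.32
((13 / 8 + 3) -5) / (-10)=3 / 80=0.04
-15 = -15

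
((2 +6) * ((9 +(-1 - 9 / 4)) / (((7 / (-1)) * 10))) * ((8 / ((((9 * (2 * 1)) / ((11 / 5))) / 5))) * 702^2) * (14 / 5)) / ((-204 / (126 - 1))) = 46177560 / 17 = 2716327.06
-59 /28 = -2.11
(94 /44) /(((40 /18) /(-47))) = -19881 /440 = -45.18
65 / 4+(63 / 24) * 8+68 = 421 / 4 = 105.25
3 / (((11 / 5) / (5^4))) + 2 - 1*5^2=9122 / 11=829.27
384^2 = 147456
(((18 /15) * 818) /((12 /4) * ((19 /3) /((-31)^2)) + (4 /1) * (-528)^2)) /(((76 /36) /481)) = 20418109452 /101806342925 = 0.20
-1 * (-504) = 504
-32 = -32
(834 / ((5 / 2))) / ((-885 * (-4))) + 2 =3089 / 1475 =2.09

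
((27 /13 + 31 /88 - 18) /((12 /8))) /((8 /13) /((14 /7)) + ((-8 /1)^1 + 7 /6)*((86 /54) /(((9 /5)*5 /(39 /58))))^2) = -196577178426 /3994721753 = -49.21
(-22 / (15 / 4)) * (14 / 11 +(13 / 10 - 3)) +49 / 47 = 12511 / 3525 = 3.55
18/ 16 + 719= 5761/ 8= 720.12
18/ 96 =3/ 16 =0.19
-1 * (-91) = 91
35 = 35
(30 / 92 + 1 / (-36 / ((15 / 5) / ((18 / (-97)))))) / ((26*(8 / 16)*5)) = 0.01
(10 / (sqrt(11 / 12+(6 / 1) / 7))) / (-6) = -10*sqrt(3129) / 447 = -1.25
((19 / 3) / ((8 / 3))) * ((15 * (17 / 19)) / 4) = 255 / 32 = 7.97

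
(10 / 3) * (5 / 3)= 50 / 9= 5.56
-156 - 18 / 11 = -157.64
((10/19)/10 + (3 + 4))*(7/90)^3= 22981/6925500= 0.00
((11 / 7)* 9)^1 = 99 / 7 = 14.14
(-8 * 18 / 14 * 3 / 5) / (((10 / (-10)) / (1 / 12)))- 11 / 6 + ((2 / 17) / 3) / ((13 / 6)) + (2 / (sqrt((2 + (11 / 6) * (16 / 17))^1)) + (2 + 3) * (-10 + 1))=-2148827 / 46410 + sqrt(9690) / 95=-45.26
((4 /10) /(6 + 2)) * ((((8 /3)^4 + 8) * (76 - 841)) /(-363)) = 20162 /3267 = 6.17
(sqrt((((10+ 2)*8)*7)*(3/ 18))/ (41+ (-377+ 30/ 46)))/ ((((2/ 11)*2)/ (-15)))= 1265*sqrt(7)/ 2571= 1.30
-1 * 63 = -63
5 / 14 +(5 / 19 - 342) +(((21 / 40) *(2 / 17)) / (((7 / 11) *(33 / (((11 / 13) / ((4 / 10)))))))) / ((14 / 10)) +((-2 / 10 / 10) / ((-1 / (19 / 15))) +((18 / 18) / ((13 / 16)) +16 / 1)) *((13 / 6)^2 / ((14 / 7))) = -477549622327 / 1587222000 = -300.87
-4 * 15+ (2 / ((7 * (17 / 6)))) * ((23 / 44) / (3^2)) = -235597 / 3927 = -59.99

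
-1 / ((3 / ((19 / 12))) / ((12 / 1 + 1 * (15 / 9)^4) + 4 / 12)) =-7714 / 729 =-10.58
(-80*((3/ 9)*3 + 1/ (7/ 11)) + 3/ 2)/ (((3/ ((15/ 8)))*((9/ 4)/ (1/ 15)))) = -953/ 252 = -3.78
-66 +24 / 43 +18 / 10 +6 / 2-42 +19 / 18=-393139 / 3870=-101.59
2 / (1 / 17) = 34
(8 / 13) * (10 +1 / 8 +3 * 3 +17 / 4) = 187 / 13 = 14.38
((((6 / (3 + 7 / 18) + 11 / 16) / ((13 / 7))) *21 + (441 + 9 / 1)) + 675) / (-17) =-14626653 / 215696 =-67.81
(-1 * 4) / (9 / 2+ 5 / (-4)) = -16 / 13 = -1.23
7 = 7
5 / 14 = 0.36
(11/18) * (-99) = -121/2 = -60.50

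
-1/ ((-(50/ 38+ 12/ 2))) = 19/ 139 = 0.14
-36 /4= -9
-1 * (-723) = 723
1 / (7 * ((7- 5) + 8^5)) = 1 / 229390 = 0.00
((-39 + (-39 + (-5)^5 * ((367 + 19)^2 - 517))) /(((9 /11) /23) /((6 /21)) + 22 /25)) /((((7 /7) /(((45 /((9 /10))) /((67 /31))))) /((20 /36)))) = -5054344586637500 /851369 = -5936726127.73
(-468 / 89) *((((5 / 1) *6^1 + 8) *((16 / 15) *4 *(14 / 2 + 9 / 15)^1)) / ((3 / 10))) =-9611264 / 445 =-21598.35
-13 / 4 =-3.25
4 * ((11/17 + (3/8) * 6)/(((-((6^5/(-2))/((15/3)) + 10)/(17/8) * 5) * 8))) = 0.00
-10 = -10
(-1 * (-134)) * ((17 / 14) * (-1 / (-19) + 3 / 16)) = 83147 / 2128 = 39.07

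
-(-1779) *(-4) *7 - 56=-49868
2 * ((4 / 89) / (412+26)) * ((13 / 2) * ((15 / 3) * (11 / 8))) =715 / 77964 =0.01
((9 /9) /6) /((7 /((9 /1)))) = 3 /14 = 0.21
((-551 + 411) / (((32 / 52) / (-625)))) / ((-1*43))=-284375 / 86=-3306.69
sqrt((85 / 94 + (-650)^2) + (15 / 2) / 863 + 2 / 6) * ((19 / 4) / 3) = 19 * sqrt(6255871379951133) / 1460196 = 1029.17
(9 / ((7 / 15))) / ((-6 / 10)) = -225 / 7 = -32.14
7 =7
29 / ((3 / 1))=29 / 3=9.67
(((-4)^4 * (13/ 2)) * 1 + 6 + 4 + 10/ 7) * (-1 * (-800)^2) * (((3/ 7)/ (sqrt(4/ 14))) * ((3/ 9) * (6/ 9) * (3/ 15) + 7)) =-237937664000 * sqrt(14)/ 147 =-6056334816.99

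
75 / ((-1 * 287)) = -75 / 287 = -0.26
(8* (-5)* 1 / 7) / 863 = -40 / 6041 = -0.01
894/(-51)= -298/17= -17.53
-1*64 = -64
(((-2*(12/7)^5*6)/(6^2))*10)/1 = -829440/16807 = -49.35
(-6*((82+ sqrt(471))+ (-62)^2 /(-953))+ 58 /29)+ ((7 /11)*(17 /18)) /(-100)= -8789452207 /18869400 - 6*sqrt(471)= -596.02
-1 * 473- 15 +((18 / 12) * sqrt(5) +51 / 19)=-9221 / 19 +3 * sqrt(5) / 2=-481.96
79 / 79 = 1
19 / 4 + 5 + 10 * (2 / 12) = 137 / 12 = 11.42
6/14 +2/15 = 59/105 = 0.56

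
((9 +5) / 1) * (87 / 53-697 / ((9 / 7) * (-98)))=47903 / 477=100.43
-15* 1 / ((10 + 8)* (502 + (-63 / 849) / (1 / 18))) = -1415 / 850128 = -0.00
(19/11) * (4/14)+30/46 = 2029/1771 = 1.15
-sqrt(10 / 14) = -0.85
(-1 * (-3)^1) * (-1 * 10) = -30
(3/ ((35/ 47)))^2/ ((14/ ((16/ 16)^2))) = 19881/ 17150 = 1.16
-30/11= -2.73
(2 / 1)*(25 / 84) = 25 / 42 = 0.60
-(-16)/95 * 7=1.18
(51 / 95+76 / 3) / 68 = 7373 / 19380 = 0.38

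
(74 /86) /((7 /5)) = 185 /301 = 0.61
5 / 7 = 0.71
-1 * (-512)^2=-262144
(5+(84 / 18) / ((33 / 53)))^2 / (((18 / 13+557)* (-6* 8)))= -19892197 / 3414982032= -0.01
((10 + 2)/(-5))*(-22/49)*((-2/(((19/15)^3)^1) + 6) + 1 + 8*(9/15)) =97925784/8402275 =11.65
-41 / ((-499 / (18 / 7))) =738 / 3493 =0.21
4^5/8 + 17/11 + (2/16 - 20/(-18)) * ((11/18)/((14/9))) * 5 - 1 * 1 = 2904469/22176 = 130.97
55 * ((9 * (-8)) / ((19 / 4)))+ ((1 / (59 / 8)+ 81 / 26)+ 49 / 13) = -24093949 / 29146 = -826.66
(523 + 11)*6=3204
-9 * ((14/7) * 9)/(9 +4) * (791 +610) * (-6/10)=680886/65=10475.17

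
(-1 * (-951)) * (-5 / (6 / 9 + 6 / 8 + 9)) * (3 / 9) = -3804 / 25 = -152.16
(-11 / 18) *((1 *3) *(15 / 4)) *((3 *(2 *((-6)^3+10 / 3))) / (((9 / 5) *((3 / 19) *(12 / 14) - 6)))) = -2333485 / 2808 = -831.01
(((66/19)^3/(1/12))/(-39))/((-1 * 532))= 287496/11859211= 0.02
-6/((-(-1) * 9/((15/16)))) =-5/8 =-0.62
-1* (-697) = 697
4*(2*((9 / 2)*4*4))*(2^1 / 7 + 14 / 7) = 9216 / 7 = 1316.57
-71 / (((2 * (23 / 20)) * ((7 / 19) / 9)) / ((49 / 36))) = -47215 / 46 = -1026.41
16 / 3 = 5.33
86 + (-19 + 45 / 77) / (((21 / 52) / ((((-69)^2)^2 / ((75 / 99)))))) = -1671382728706 / 1225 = -1364394064.25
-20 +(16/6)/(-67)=-4028/201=-20.04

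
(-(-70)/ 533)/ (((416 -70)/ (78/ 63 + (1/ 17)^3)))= 638795/ 1359068451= 0.00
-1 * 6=-6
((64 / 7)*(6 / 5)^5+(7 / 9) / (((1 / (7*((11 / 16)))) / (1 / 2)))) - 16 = 54317857 / 6300000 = 8.62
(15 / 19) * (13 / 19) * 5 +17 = 7112 / 361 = 19.70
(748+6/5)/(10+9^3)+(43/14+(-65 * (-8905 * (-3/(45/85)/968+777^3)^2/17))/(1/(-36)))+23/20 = -27782997512520467131177612524393069/103003534480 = -269728584099364462227894.70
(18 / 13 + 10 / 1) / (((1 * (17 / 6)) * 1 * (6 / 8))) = 1184 / 221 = 5.36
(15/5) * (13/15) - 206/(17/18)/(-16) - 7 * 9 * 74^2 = -117290401/340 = -344971.77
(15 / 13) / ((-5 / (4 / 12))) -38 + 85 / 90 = -8689 / 234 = -37.13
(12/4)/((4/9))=27/4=6.75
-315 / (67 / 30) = -9450 / 67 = -141.04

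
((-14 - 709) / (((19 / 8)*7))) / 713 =-5784 / 94829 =-0.06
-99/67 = -1.48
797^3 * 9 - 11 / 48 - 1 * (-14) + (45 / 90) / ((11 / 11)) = 218705000221 / 48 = 4556354171.27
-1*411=-411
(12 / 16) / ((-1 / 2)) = -1.50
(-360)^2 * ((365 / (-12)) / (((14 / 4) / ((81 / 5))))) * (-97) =12388917600 / 7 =1769845371.43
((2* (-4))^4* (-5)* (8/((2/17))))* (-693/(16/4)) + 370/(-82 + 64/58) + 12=283015442951/1173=241274887.43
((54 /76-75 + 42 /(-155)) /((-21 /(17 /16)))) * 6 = 22.63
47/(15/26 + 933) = 1222/24273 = 0.05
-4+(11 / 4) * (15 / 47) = -587 / 188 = -3.12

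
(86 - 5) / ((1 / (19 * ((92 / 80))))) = 35397 / 20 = 1769.85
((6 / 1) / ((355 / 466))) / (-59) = -2796 / 20945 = -0.13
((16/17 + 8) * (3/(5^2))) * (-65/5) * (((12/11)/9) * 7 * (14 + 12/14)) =-822016/4675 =-175.83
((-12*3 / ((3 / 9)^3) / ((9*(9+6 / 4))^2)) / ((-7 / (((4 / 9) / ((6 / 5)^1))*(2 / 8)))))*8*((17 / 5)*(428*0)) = 0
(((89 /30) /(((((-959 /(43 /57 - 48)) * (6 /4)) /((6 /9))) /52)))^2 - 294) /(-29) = 15389059833454886 /1579255727305725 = 9.74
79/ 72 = 1.10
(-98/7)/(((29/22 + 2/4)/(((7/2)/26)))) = -539/520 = -1.04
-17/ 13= -1.31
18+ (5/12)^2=2617/144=18.17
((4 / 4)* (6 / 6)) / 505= 1 / 505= 0.00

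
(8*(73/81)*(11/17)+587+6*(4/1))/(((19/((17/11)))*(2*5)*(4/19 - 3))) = -1.80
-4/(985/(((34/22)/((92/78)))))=-1326/249205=-0.01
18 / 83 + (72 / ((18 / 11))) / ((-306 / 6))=-2734 / 4233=-0.65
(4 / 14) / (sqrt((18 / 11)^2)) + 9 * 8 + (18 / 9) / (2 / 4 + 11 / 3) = 114431 / 1575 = 72.65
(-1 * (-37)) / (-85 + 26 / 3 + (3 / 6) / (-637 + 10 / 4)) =-46953 / 96868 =-0.48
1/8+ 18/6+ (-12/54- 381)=-27223/72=-378.10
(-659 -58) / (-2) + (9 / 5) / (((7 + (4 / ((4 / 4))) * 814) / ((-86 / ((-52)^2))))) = 7907749593 / 22057880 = 358.50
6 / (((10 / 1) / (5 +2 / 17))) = 261 / 85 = 3.07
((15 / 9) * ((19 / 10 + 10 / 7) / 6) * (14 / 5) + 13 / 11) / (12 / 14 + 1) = 26131 / 12870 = 2.03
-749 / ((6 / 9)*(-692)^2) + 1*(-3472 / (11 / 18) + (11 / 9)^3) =-43619685188197 / 7680020832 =-5679.63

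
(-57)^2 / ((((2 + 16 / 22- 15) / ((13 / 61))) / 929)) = -52412.86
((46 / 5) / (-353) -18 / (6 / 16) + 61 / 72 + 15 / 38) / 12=-112961153 / 28974240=-3.90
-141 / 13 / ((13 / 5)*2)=-705 / 338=-2.09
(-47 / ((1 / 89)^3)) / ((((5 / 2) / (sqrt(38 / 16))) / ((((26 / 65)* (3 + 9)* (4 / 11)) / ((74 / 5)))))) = -795205032* sqrt(38) / 2035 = -2408831.96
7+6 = 13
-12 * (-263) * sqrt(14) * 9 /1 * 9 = 255636 * sqrt(14) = 956502.33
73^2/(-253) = -5329/253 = -21.06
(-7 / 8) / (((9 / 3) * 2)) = -7 / 48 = -0.15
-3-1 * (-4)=1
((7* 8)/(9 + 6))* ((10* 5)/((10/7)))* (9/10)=588/5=117.60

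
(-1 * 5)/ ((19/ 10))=-50/ 19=-2.63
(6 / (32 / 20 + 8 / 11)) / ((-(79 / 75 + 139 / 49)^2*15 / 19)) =-2822675625 / 13080039424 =-0.22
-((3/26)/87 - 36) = 27143/754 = 36.00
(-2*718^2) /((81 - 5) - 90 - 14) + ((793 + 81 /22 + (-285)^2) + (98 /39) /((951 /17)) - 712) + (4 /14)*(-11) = 96388895569 /815958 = 118129.73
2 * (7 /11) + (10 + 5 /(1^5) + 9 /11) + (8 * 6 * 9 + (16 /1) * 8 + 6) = 583.09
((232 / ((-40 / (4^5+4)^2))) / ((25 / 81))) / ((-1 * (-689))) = -2482385616 / 86125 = -28823.06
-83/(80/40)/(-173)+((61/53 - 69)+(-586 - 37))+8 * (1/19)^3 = -86864911165/125780342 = -690.61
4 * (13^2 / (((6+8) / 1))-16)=-110 / 7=-15.71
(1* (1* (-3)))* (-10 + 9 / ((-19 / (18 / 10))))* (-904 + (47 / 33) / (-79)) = -485967005 / 16511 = -29432.92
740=740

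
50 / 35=10 / 7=1.43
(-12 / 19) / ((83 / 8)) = -96 / 1577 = -0.06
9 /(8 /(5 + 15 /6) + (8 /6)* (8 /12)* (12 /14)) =315 /64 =4.92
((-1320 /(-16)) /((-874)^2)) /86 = 165 /131386672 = 0.00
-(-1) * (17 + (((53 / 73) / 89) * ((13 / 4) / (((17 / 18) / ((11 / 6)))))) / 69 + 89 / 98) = 8916919141 / 497904092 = 17.91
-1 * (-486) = 486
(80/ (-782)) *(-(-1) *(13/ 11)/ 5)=-104/ 4301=-0.02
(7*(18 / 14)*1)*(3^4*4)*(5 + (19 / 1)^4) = 380030616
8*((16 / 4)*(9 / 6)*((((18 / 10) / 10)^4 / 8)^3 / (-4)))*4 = -847288609443 / 7812500000000000000000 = -0.00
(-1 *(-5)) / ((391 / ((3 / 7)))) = 15 / 2737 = 0.01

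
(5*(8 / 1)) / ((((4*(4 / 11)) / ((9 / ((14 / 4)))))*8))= 495 / 56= 8.84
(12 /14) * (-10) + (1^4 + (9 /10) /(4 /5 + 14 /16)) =-3299 /469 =-7.03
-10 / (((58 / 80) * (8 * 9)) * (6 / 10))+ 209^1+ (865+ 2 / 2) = 841475 / 783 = 1074.68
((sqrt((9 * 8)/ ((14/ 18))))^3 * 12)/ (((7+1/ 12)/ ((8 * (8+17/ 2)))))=221709312 * sqrt(14)/ 4165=199174.14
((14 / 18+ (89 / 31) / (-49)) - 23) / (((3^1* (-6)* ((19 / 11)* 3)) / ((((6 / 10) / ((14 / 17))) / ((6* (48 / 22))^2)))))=6892206827 / 6786555632640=0.00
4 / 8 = 1 / 2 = 0.50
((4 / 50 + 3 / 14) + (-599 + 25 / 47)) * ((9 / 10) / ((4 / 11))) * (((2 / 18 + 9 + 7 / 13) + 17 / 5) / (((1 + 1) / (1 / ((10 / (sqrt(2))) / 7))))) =-413150358533 * sqrt(2) / 61100000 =-9562.73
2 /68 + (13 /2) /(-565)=172 /9605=0.02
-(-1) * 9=9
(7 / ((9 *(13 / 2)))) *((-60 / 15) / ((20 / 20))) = -56 / 117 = -0.48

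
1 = 1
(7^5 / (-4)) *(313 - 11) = -1268928.50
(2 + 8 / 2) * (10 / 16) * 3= 45 / 4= 11.25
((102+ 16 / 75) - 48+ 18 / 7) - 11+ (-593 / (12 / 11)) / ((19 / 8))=-1826347 / 9975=-183.09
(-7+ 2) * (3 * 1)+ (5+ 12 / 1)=2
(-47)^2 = 2209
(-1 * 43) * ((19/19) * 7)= -301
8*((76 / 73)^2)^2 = 266897408 / 28398241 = 9.40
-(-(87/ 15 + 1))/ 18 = 17/ 45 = 0.38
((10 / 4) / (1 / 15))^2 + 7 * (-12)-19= 5213 / 4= 1303.25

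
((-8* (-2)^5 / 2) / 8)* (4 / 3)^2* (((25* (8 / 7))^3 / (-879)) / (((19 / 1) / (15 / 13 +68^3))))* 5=-41857341440000000 / 670227831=-62452407.23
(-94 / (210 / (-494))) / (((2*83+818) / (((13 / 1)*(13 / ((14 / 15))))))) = 40.69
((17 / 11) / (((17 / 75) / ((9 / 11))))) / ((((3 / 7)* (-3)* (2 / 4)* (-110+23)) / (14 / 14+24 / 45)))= 1610 / 10527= 0.15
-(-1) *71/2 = 71/2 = 35.50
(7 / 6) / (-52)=-7 / 312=-0.02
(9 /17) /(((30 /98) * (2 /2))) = 147 /85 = 1.73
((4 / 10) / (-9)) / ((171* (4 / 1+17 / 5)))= -2 / 56943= -0.00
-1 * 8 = -8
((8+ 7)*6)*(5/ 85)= 90/ 17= 5.29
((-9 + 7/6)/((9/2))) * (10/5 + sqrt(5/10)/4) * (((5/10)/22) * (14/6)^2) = -2303/5346 - 2303 * sqrt(2)/85536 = -0.47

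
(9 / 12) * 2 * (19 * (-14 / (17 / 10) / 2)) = -117.35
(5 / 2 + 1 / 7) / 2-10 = -243 / 28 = -8.68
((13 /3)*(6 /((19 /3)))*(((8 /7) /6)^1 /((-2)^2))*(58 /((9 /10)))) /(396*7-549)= 1160 /204687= 0.01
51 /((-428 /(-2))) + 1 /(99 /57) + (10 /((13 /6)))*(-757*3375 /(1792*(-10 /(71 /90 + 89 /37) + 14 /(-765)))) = 1101560567926058159 /526933906891392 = 2090.51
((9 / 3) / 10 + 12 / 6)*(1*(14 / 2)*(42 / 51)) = 1127 / 85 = 13.26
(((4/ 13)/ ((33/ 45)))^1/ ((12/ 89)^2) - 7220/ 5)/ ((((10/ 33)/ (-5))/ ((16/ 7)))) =53588.99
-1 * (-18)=18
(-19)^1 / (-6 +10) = -4.75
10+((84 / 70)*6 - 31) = -13.80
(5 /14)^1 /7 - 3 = -289 /98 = -2.95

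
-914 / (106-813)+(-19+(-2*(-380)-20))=510661 / 707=722.29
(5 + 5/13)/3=70/39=1.79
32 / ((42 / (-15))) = -80 / 7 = -11.43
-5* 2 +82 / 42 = -169 / 21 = -8.05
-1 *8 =-8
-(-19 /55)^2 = -361 /3025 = -0.12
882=882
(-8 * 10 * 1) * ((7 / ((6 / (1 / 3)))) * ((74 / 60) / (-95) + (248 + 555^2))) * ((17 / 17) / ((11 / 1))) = -24600184364 / 28215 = -871883.20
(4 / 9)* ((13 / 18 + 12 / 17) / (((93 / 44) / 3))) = 38456 / 42687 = 0.90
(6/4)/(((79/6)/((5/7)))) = 45/553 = 0.08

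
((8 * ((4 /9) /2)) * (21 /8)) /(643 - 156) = 14 /1461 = 0.01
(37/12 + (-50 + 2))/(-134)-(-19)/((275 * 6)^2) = 122288171/364815000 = 0.34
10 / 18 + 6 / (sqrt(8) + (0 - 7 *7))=9319 / 21537 - 12 *sqrt(2) / 2393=0.43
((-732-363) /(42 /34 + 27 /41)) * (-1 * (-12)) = -152643 /22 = -6938.32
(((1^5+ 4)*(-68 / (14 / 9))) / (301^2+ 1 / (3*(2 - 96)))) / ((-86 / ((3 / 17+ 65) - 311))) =-7575930 / 1098627683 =-0.01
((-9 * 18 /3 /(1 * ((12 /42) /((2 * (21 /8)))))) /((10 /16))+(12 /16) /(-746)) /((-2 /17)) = 402679119 /29840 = 13494.61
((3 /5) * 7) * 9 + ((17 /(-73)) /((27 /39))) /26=248261 /6570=37.79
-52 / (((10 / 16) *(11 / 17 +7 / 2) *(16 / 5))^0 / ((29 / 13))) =-116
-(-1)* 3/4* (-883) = -2649/4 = -662.25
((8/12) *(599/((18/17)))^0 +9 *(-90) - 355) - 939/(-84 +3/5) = -1153.07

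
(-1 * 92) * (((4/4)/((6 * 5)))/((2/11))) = -253/15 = -16.87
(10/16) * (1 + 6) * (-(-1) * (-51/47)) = -1785/376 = -4.75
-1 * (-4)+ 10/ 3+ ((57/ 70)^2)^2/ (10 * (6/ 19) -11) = 78103087943/ 10732470000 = 7.28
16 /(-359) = -16 /359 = -0.04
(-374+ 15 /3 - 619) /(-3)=988 /3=329.33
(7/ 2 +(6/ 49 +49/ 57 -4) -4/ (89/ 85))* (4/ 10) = -1659563/ 1242885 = -1.34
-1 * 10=-10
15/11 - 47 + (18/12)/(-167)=-167701/3674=-45.65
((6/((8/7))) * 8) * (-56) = -2352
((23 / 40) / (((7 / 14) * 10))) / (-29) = -23 / 5800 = -0.00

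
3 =3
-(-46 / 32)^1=23 / 16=1.44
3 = 3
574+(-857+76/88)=-6207/22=-282.14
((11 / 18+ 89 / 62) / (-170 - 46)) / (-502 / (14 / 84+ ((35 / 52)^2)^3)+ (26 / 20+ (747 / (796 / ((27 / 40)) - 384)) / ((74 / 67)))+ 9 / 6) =8732607344820096760 / 1778551538116880152668663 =0.00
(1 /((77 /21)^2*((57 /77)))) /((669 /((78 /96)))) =91 /745712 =0.00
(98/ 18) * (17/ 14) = 119/ 18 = 6.61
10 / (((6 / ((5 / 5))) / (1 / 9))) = 5 / 27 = 0.19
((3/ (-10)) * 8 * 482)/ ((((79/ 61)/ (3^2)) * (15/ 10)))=-2116944/ 395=-5359.35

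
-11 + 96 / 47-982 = -46575 / 47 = -990.96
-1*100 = -100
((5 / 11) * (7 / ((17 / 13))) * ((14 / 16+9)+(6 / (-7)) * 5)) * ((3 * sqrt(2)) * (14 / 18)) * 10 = 712075 * sqrt(2) / 2244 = 448.76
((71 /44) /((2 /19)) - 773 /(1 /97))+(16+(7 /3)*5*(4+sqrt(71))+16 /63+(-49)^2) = -401949701 /5544+35*sqrt(71) /3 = -72403.44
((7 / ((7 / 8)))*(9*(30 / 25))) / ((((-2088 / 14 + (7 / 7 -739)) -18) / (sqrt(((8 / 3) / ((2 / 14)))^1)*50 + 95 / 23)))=-35*sqrt(42) / 11 -399 / 1012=-21.01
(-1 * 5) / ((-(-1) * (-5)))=1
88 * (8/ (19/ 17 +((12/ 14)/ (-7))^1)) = 586432/ 829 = 707.40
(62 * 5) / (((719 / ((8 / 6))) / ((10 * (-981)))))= -4054800 / 719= -5639.50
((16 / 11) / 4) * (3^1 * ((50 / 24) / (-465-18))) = -25 / 5313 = -0.00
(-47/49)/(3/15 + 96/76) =-0.66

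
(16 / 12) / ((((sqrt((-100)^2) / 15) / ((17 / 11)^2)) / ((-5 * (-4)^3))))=18496 / 121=152.86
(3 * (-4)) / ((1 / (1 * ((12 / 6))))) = -24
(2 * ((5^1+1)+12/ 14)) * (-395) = -37920/ 7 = -5417.14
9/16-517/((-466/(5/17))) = 56329/63376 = 0.89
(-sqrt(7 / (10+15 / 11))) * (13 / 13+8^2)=-51.02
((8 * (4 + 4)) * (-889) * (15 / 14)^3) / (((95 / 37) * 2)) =-12687300 / 931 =-13627.60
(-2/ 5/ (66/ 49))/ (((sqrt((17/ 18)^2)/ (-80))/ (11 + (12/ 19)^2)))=286.74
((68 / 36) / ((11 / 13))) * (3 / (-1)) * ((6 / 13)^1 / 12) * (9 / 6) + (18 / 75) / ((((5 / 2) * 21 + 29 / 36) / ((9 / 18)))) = -810823 / 2110900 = -0.38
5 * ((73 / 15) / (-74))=-73 / 222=-0.33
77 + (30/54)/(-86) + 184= 202009/774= 260.99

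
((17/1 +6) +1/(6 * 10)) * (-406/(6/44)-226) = -1327141/18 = -73730.06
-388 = -388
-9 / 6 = -1.50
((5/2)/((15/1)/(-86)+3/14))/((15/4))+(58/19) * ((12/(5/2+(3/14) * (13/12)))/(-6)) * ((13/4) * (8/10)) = 317219/29070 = 10.91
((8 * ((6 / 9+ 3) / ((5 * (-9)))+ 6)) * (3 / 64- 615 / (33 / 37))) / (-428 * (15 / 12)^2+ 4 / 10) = 387840193 / 7939998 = 48.85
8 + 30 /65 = 110 /13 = 8.46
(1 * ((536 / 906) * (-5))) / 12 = -335 / 1359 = -0.25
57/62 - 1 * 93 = -5709/62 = -92.08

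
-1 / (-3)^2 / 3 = -1 / 27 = -0.04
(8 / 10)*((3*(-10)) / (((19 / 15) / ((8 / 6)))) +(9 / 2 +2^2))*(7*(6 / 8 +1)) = -42973 / 190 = -226.17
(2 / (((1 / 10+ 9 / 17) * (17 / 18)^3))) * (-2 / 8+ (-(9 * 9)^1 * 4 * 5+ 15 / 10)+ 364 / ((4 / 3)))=-156968280 / 30923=-5076.10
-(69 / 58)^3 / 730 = -328509 / 142431760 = -0.00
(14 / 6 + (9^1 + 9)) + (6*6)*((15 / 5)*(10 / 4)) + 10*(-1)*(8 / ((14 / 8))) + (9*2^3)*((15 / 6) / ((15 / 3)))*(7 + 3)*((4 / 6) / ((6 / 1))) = 5977 / 21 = 284.62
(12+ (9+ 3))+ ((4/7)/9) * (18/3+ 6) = 520/21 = 24.76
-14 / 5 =-2.80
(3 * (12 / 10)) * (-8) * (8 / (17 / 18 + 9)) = -20736 / 895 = -23.17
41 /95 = 0.43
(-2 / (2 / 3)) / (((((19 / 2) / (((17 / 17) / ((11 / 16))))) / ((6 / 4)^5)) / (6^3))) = -157464 / 209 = -753.42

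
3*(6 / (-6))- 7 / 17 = -58 / 17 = -3.41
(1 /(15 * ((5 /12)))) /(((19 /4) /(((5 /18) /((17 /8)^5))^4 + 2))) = 853293513009047086602540293152 /12666075573031993576751529476475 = 0.07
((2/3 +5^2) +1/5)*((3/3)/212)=97/795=0.12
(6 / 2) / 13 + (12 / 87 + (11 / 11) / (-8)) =735 / 3016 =0.24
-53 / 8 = -6.62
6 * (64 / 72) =16 / 3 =5.33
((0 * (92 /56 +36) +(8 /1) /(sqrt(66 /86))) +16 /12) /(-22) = -4 * sqrt(1419) /363 - 2 /33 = -0.48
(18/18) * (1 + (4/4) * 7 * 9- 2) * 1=62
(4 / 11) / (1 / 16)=64 / 11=5.82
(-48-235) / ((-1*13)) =283 / 13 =21.77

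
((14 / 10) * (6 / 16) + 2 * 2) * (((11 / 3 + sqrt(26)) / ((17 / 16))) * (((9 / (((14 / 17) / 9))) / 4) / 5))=53757 / 700 + 14661 * sqrt(26) / 700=183.59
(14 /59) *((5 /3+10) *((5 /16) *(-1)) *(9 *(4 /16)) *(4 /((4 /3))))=-11025 /1888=-5.84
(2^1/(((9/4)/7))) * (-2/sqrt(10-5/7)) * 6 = -224 * sqrt(455)/195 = -24.50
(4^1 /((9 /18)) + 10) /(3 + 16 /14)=126 /29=4.34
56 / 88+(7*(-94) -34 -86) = -8551 / 11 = -777.36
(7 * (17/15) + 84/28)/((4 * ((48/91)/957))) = 4959.12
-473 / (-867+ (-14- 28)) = 473 / 909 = 0.52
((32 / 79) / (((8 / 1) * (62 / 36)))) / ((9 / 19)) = 152 / 2449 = 0.06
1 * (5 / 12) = 5 / 12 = 0.42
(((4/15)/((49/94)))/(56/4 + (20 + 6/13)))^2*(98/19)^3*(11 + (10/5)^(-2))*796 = 74290879/274360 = 270.78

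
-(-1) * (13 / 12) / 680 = 0.00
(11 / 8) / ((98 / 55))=605 / 784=0.77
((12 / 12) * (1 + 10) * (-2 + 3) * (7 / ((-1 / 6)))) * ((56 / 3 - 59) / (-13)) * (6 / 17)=-111804 / 221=-505.90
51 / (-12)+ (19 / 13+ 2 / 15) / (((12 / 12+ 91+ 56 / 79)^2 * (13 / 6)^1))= -96317136579 / 22663312360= -4.25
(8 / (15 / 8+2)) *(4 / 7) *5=1280 / 217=5.90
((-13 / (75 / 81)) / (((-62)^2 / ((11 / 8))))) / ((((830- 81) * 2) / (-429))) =1656369 / 1151662400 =0.00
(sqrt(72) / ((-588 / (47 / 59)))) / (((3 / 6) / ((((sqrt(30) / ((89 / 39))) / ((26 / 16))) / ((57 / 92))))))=-69184 *sqrt(15) / 4888681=-0.05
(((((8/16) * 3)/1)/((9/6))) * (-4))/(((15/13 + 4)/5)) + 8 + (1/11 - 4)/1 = 155/737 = 0.21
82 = 82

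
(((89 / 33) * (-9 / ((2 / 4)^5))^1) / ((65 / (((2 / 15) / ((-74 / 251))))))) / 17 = 714848 / 2248675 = 0.32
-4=-4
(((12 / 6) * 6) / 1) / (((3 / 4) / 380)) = 6080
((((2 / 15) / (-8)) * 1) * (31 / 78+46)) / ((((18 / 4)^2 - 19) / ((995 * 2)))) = -720181 / 585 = -1231.08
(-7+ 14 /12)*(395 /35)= -395 /6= -65.83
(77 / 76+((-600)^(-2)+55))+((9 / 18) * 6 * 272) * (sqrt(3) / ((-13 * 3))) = 383130019 / 6840000-272 * sqrt(3) / 13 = 19.77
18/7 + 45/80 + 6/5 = 2427/560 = 4.33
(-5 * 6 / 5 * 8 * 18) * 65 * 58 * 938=-3055328640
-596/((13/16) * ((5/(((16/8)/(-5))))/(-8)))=-152576/325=-469.46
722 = 722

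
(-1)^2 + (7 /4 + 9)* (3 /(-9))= -31 /12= -2.58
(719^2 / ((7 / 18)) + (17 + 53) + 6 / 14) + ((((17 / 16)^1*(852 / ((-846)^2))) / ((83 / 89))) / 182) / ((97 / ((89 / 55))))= 102239477473337338087 / 76906556606880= 1329398.71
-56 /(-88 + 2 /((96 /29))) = 2688 /4195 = 0.64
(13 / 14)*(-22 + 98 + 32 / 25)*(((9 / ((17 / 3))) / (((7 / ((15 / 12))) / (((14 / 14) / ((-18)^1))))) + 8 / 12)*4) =555841 / 2975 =186.84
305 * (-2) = -610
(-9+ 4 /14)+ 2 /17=-1023 /119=-8.60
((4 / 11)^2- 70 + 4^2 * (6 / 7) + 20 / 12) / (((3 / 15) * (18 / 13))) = -8999315 / 45738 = -196.76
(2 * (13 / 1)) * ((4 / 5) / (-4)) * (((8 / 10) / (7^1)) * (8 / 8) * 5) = -104 / 35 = -2.97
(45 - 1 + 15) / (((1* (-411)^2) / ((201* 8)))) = 31624 / 56307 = 0.56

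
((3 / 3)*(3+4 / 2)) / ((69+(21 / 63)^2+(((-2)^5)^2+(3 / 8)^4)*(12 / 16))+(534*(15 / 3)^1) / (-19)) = 14008320 / 1951638097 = 0.01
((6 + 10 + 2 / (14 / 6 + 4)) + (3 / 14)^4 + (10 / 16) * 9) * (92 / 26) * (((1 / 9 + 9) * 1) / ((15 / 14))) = 15103285087 / 22874670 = 660.26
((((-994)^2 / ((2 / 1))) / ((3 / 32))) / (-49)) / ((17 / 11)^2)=-39037504 / 867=-45025.96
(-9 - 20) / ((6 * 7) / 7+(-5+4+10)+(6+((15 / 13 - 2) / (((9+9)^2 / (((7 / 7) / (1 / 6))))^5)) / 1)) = -173105214048 / 125352051541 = -1.38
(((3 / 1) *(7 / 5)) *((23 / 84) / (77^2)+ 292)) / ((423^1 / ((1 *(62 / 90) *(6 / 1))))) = 901644517 / 75239010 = 11.98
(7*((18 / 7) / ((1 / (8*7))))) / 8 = 126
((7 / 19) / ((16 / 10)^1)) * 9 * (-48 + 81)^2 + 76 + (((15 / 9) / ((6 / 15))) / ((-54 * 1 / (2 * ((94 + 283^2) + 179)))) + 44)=-123424525 / 12312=-10024.73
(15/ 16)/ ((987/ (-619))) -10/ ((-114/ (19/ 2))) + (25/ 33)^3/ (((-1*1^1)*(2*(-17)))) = 0.26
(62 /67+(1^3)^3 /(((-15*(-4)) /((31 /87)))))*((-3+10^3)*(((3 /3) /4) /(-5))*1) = -46.43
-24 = -24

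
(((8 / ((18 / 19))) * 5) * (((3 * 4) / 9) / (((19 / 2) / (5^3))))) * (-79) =-1580000 / 27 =-58518.52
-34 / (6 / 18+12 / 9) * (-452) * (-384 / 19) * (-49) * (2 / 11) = 1734985728 / 1045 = 1660273.42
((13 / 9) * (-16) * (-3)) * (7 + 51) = 12064 / 3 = 4021.33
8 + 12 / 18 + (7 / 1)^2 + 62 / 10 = 958 / 15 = 63.87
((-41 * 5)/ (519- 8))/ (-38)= 0.01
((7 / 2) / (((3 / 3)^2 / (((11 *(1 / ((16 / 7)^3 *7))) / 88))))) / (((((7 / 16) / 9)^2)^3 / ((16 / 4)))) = 544195584 / 343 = 1586576.05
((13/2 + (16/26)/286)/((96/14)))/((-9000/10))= -6769/6424704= -0.00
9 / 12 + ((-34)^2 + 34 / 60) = 69439 / 60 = 1157.32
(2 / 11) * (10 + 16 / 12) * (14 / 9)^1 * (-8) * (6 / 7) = -2176 / 99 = -21.98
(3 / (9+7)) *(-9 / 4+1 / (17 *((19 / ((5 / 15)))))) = -8717 / 20672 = -0.42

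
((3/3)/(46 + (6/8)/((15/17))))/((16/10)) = 25/1874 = 0.01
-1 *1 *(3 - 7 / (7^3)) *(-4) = 584 / 49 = 11.92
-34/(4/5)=-85/2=-42.50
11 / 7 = 1.57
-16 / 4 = -4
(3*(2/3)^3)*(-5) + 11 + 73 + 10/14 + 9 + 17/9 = 5743/63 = 91.16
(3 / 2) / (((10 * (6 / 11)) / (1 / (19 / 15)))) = 33 / 152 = 0.22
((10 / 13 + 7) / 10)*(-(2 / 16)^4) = -101 / 532480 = -0.00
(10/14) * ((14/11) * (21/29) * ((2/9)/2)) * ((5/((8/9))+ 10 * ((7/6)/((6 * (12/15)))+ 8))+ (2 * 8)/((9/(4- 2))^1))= 6.70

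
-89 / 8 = -11.12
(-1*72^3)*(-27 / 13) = 10077696 / 13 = 775207.38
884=884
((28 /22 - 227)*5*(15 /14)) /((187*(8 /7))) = -186225 /32912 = -5.66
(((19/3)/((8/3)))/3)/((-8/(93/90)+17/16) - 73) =-1178/118563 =-0.01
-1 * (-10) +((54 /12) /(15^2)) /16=8001 /800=10.00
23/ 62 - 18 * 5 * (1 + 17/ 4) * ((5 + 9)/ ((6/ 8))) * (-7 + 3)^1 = 2187383/ 62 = 35280.37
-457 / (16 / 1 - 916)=457 / 900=0.51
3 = 3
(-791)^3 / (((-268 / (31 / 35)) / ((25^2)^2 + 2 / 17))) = 638922925345.94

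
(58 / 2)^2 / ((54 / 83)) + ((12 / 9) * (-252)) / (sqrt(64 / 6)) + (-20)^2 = 91403 / 54-42 * sqrt(6) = 1589.77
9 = 9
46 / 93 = 0.49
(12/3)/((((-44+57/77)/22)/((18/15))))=-40656/16655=-2.44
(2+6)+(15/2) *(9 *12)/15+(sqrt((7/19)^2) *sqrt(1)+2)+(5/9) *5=11482/171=67.15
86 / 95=0.91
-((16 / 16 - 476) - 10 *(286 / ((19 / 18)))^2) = 265190515 / 361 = 734599.76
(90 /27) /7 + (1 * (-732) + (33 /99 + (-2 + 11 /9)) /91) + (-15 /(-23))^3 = -7286753249 /9964773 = -731.25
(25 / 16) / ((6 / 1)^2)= 25 / 576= 0.04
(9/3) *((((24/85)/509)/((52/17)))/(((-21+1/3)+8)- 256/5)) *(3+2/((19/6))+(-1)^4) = -2376/60221317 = -0.00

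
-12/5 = -2.40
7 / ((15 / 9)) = 21 / 5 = 4.20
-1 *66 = -66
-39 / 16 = -2.44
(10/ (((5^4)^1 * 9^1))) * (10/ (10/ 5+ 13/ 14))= 0.01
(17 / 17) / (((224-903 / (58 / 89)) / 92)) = -5336 / 67375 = -0.08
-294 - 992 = -1286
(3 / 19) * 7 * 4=84 / 19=4.42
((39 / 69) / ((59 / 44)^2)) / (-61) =-25168 / 4883843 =-0.01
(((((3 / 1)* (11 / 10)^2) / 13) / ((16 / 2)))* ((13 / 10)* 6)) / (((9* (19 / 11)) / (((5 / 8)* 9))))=0.10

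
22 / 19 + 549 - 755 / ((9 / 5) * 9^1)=774968 / 1539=503.55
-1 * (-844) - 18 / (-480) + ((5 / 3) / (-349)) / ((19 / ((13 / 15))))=4029704077 / 4774320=844.04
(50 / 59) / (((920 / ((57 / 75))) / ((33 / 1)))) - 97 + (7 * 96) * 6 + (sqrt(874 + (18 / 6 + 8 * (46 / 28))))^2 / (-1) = 578466349 / 189980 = 3044.88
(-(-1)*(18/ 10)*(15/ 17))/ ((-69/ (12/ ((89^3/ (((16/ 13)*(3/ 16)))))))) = -324/ 3583357427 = -0.00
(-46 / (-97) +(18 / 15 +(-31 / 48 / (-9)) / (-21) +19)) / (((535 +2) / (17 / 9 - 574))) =-468301081441 / 21264813360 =-22.02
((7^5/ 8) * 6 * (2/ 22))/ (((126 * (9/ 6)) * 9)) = 2401/ 3564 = 0.67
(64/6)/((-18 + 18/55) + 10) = -880/633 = -1.39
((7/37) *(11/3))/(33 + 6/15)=0.02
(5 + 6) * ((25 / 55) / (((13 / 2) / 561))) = 5610 / 13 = 431.54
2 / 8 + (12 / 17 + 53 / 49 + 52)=180053 / 3332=54.04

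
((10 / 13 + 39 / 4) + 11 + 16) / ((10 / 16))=3902 / 65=60.03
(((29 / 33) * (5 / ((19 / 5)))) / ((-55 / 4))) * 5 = -2900 / 6897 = -0.42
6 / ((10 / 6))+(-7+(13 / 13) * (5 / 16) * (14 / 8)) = -913 / 320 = -2.85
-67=-67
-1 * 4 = -4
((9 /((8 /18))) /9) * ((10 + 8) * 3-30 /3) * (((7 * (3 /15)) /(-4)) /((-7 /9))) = 891 /20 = 44.55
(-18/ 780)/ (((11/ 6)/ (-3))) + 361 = 258142/ 715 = 361.04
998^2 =996004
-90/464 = -45/232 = -0.19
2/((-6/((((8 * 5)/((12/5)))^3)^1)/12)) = -500000/27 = -18518.52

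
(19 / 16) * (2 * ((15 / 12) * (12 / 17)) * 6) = 855 / 68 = 12.57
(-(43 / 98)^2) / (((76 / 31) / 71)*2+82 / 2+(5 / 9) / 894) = -16372197927 / 3492557424566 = -0.00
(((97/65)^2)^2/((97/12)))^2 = 119947968709776/318644812890625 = 0.38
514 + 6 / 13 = 6688 / 13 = 514.46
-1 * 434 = -434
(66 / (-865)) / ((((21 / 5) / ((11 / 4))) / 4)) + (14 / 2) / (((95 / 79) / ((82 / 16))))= 29.63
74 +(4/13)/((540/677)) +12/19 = 2501453/33345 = 75.02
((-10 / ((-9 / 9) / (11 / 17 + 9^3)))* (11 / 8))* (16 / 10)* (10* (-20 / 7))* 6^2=-280684800 / 17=-16510870.59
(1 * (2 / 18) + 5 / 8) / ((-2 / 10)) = -265 / 72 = -3.68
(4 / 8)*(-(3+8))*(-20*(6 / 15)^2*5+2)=77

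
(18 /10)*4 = 36 /5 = 7.20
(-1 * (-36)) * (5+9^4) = 236376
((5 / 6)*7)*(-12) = -70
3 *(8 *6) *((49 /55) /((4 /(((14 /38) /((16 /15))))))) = 9261 /836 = 11.08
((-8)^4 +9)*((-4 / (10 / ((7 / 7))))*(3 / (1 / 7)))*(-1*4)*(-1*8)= -1103424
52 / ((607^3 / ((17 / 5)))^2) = 15028 / 1250466769650571225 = 0.00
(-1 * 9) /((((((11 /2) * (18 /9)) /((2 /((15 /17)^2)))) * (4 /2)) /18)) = -5202 /275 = -18.92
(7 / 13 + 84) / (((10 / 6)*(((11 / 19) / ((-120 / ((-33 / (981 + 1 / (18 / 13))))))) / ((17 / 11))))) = 25091194268 / 51909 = 483368.86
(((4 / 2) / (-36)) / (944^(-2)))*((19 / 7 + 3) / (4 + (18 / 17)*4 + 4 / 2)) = -151493120 / 5481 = -27639.69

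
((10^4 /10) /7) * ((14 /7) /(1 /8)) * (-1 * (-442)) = 7072000 /7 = 1010285.71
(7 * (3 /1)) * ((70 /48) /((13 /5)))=1225 /104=11.78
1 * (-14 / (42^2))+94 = 93.99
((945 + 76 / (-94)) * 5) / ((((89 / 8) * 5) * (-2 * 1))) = -177508 / 4183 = -42.44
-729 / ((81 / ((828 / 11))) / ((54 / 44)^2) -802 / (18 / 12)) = 1358127 / 994753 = 1.37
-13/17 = -0.76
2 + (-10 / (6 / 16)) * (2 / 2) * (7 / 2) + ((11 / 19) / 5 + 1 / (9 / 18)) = -25427 / 285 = -89.22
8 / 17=0.47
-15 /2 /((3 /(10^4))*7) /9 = -25000 /63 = -396.83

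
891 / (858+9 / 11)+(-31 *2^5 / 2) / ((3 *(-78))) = 1163191 / 368433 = 3.16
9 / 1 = 9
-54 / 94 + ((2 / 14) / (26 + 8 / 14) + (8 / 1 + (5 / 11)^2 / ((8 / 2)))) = 15829837 / 2115564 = 7.48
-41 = -41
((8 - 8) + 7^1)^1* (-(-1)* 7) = 49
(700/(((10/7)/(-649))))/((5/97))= -6169394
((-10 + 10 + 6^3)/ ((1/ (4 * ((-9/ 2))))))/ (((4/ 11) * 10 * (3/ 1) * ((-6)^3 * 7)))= 0.24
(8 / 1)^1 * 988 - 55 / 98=774537 / 98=7903.44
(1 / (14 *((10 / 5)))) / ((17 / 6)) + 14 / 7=479 / 238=2.01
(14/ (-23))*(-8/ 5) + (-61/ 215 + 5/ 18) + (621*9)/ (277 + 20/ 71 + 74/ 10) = 2014257574/ 97777485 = 20.60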